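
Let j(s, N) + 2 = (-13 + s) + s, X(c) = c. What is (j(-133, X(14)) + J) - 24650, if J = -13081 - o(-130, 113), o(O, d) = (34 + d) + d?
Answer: -38272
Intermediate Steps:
o(O, d) = 34 + 2*d
J = -13341 (J = -13081 - (34 + 2*113) = -13081 - (34 + 226) = -13081 - 1*260 = -13081 - 260 = -13341)
j(s, N) = -15 + 2*s (j(s, N) = -2 + ((-13 + s) + s) = -2 + (-13 + 2*s) = -15 + 2*s)
(j(-133, X(14)) + J) - 24650 = ((-15 + 2*(-133)) - 13341) - 24650 = ((-15 - 266) - 13341) - 24650 = (-281 - 13341) - 24650 = -13622 - 24650 = -38272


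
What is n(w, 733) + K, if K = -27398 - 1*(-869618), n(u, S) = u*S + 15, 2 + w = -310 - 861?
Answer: -17574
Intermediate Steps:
w = -1173 (w = -2 + (-310 - 861) = -2 - 1171 = -1173)
n(u, S) = 15 + S*u (n(u, S) = S*u + 15 = 15 + S*u)
K = 842220 (K = -27398 + 869618 = 842220)
n(w, 733) + K = (15 + 733*(-1173)) + 842220 = (15 - 859809) + 842220 = -859794 + 842220 = -17574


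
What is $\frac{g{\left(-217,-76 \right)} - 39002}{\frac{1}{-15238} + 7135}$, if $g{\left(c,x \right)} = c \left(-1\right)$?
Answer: $- \frac{591005830}{108723129} \approx -5.4359$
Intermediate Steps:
$g{\left(c,x \right)} = - c$
$\frac{g{\left(-217,-76 \right)} - 39002}{\frac{1}{-15238} + 7135} = \frac{\left(-1\right) \left(-217\right) - 39002}{\frac{1}{-15238} + 7135} = \frac{217 - 39002}{- \frac{1}{15238} + 7135} = - \frac{38785}{\frac{108723129}{15238}} = \left(-38785\right) \frac{15238}{108723129} = - \frac{591005830}{108723129}$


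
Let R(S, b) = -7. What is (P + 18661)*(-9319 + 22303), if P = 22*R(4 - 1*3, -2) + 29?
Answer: 240671424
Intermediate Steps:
P = -125 (P = 22*(-7) + 29 = -154 + 29 = -125)
(P + 18661)*(-9319 + 22303) = (-125 + 18661)*(-9319 + 22303) = 18536*12984 = 240671424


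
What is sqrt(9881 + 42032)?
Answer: sqrt(51913) ≈ 227.84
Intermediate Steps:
sqrt(9881 + 42032) = sqrt(51913)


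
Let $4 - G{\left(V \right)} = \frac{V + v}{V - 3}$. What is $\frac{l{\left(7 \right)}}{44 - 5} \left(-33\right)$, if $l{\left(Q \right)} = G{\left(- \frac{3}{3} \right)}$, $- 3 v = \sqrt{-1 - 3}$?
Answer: $- \frac{165}{52} + \frac{11 i}{78} \approx -3.1731 + 0.14103 i$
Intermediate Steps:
$v = - \frac{2 i}{3}$ ($v = - \frac{\sqrt{-1 - 3}}{3} = - \frac{\sqrt{-4}}{3} = - \frac{2 i}{3} \approx - 0.66667 i$)
$G{\left(V \right)} = 4 - \frac{V - \frac{2 i}{3}}{-3 + V}$ ($G{\left(V \right)} = 4 - \frac{V - \frac{2 i}{3}}{V - 3} = 4 - \frac{V - \frac{2 i}{3}}{-3 + V}$)
$l{\left(Q \right)} = \frac{15}{4} - \frac{i}{6}$ ($l{\left(Q \right)} = \frac{-36 + 2 i + 9 \left(- \frac{3}{3}\right)}{3 \left(-3 - \frac{3}{3}\right)} = \frac{-36 + 2 i + 9 \left(\left(-3\right) \frac{1}{3}\right)}{3 \left(-3 - 1\right)} = \frac{-36 + 2 i + 9 \left(-1\right)}{3 \left(-3 - 1\right)} = \frac{-36 + 2 i - 9}{3 \left(-4\right)} = \frac{1}{3} \left(- \frac{1}{4}\right) \left(-45 + 2 i\right) = \frac{15}{4} - \frac{i}{6}$)
$\frac{l{\left(7 \right)}}{44 - 5} \left(-33\right) = \frac{\frac{15}{4} - \frac{i}{6}}{44 - 5} \left(-33\right) = \frac{\frac{15}{4} - \frac{i}{6}}{39} \left(-33\right) = \left(\frac{15}{4} - \frac{i}{6}\right) \frac{1}{39} \left(-33\right) = \left(\frac{5}{52} - \frac{i}{234}\right) \left(-33\right) = - \frac{165}{52} + \frac{11 i}{78}$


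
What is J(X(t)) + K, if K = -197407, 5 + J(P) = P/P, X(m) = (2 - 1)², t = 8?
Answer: -197411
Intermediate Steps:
X(m) = 1 (X(m) = 1² = 1)
J(P) = -4 (J(P) = -5 + P/P = -5 + 1 = -4)
J(X(t)) + K = -4 - 197407 = -197411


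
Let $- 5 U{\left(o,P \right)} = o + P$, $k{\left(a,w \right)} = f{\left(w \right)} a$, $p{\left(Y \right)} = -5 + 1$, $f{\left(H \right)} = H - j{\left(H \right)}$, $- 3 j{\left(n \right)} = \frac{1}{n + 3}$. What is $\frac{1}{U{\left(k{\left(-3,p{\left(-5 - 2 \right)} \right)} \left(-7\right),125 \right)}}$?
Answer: $- \frac{5}{34} \approx -0.14706$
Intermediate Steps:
$j{\left(n \right)} = - \frac{1}{3 \left(3 + n\right)}$ ($j{\left(n \right)} = - \frac{1}{3 \left(n + 3\right)} = - \frac{1}{3 \left(3 + n\right)}$)
$f{\left(H \right)} = H + \frac{1}{9 + 3 H}$ ($f{\left(H \right)} = H - - \frac{1}{9 + 3 H} = H + \frac{1}{9 + 3 H}$)
$p{\left(Y \right)} = -4$
$k{\left(a,w \right)} = \frac{a \left(\frac{1}{3} + w \left(3 + w\right)\right)}{3 + w}$ ($k{\left(a,w \right)} = \frac{\frac{1}{3} + w \left(3 + w\right)}{3 + w} a = \frac{a \left(\frac{1}{3} + w \left(3 + w\right)\right)}{3 + w}$)
$U{\left(o,P \right)} = - \frac{P}{5} - \frac{o}{5}$ ($U{\left(o,P \right)} = - \frac{o + P}{5} = - \frac{P + o}{5} = - \frac{P}{5} - \frac{o}{5}$)
$\frac{1}{U{\left(k{\left(-3,p{\left(-5 - 2 \right)} \right)} \left(-7\right),125 \right)}} = \frac{1}{\left(- \frac{1}{5}\right) 125 - \frac{\frac{1}{3} \left(-3\right) \frac{1}{3 - 4} \left(1 + 3 \left(-4\right) \left(3 - 4\right)\right) \left(-7\right)}{5}} = \frac{1}{-25 - \frac{\frac{1}{3} \left(-3\right) \frac{1}{-1} \left(1 + 3 \left(-4\right) \left(-1\right)\right) \left(-7\right)}{5}} = \frac{1}{-25 - \frac{\frac{1}{3} \left(-3\right) \left(-1\right) \left(1 + 12\right) \left(-7\right)}{5}} = \frac{1}{-25 - \frac{\frac{1}{3} \left(-3\right) \left(-1\right) 13 \left(-7\right)}{5}} = \frac{1}{-25 - \frac{13 \left(-7\right)}{5}} = \frac{1}{-25 - - \frac{91}{5}} = \frac{1}{-25 + \frac{91}{5}} = \frac{1}{- \frac{34}{5}} = - \frac{5}{34}$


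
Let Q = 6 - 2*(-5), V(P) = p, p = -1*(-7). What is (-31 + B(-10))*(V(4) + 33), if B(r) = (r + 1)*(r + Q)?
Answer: -3400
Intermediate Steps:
p = 7
V(P) = 7
Q = 16 (Q = 6 + 10 = 16)
B(r) = (1 + r)*(16 + r) (B(r) = (r + 1)*(r + 16) = (1 + r)*(16 + r))
(-31 + B(-10))*(V(4) + 33) = (-31 + (16 + (-10)² + 17*(-10)))*(7 + 33) = (-31 + (16 + 100 - 170))*40 = (-31 - 54)*40 = -85*40 = -3400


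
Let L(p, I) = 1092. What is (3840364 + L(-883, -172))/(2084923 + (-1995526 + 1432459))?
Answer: 240091/95116 ≈ 2.5242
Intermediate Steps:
(3840364 + L(-883, -172))/(2084923 + (-1995526 + 1432459)) = (3840364 + 1092)/(2084923 + (-1995526 + 1432459)) = 3841456/(2084923 - 563067) = 3841456/1521856 = 3841456*(1/1521856) = 240091/95116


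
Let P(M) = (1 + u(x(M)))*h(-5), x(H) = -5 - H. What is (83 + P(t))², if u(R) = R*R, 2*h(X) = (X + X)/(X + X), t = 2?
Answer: 11664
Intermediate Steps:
h(X) = ½ (h(X) = ((X + X)/(X + X))/2 = ((2*X)/((2*X)))/2 = ((2*X)*(1/(2*X)))/2 = (½)*1 = ½)
u(R) = R²
P(M) = ½ + (-5 - M)²/2 (P(M) = (1 + (-5 - M)²)*(½) = ½ + (-5 - M)²/2)
(83 + P(t))² = (83 + (½ + (5 + 2)²/2))² = (83 + (½ + (½)*7²))² = (83 + (½ + (½)*49))² = (83 + (½ + 49/2))² = (83 + 25)² = 108² = 11664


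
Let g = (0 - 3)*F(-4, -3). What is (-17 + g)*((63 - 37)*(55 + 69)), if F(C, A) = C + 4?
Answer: -54808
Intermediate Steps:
F(C, A) = 4 + C
g = 0 (g = (0 - 3)*(4 - 4) = -3*0 = 0)
(-17 + g)*((63 - 37)*(55 + 69)) = (-17 + 0)*((63 - 37)*(55 + 69)) = -442*124 = -17*3224 = -54808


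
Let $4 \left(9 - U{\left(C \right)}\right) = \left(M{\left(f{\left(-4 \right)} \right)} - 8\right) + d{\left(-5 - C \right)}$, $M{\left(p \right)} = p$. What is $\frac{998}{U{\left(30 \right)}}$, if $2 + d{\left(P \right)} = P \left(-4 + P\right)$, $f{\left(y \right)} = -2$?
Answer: $- \frac{3992}{1317} \approx -3.0311$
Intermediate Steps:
$d{\left(P \right)} = -2 + P \left(-4 + P\right)$
$U{\left(C \right)} = 7 - C - \frac{\left(-5 - C\right)^{2}}{4}$ ($U{\left(C \right)} = 9 - \frac{\left(-2 - 8\right) - \left(2 - \left(-5 - C\right)^{2} + 4 \left(-5 - C\right)\right)}{4} = 9 - \frac{-10 + \left(-2 + \left(-5 - C\right)^{2} + \left(20 + 4 C\right)\right)}{4} = 9 - \frac{-10 + \left(18 + \left(-5 - C\right)^{2} + 4 C\right)}{4} = 9 - \frac{8 + \left(-5 - C\right)^{2} + 4 C}{4} = 9 - \left(2 + C + \frac{\left(-5 - C\right)^{2}}{4}\right) = 7 - C - \frac{\left(-5 - C\right)^{2}}{4}$)
$\frac{998}{U{\left(30 \right)}} = \frac{998}{\frac{3}{4} - 105 - \frac{30^{2}}{4}} = \frac{998}{\frac{3}{4} - 105 - 225} = \frac{998}{- \frac{1317}{4}} = 998 \left(- \frac{4}{1317}\right) = - \frac{3992}{1317}$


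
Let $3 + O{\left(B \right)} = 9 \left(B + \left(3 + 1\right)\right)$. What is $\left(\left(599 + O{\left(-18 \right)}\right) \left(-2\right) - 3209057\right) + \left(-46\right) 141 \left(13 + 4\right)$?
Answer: $-3320259$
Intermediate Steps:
$O{\left(B \right)} = 33 + 9 B$ ($O{\left(B \right)} = -3 + 9 \left(B + \left(3 + 1\right)\right) = -3 + 9 \left(B + 4\right) = -3 + 9 \left(4 + B\right) = -3 + \left(36 + 9 B\right) = 33 + 9 B$)
$\left(\left(599 + O{\left(-18 \right)}\right) \left(-2\right) - 3209057\right) + \left(-46\right) 141 \left(13 + 4\right) = \left(\left(599 + \left(33 + 9 \left(-18\right)\right)\right) \left(-2\right) - 3209057\right) + \left(-46\right) 141 \left(13 + 4\right) = \left(\left(599 + \left(33 - 162\right)\right) \left(-2\right) - 3209057\right) - 110262 = \left(\left(599 - 129\right) \left(-2\right) - 3209057\right) - 110262 = \left(470 \left(-2\right) - 3209057\right) - 110262 = \left(-940 - 3209057\right) - 110262 = -3209997 - 110262 = -3320259$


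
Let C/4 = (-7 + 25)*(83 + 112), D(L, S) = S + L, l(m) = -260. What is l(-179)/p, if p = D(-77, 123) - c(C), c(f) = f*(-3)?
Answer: -130/21083 ≈ -0.0061661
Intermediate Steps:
D(L, S) = L + S
C = 14040 (C = 4*((-7 + 25)*(83 + 112)) = 4*(18*195) = 4*3510 = 14040)
c(f) = -3*f
p = 42166 (p = (-77 + 123) - (-3)*14040 = 46 - 1*(-42120) = 46 + 42120 = 42166)
l(-179)/p = -260/42166 = -260*1/42166 = -130/21083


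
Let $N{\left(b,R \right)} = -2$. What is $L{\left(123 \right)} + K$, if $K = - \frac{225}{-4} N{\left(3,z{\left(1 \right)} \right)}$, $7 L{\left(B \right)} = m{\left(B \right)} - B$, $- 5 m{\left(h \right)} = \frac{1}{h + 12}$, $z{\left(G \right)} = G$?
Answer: $- \frac{1229177}{9450} \approx -130.07$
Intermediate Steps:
$m{\left(h \right)} = - \frac{1}{5 \left(12 + h\right)}$ ($m{\left(h \right)} = - \frac{1}{5 \left(h + 12\right)} = - \frac{1}{5 \left(12 + h\right)}$)
$L{\left(B \right)} = - \frac{B}{7} - \frac{1}{7 \left(60 + 5 B\right)}$ ($L{\left(B \right)} = \frac{- \frac{1}{60 + 5 B} - B}{7} = \frac{- B - \frac{1}{60 + 5 B}}{7} = - \frac{B}{7} - \frac{1}{7 \left(60 + 5 B\right)}$)
$K = - \frac{225}{2}$ ($K = - \frac{225}{-4} \left(-2\right) = \left(-225\right) \left(- \frac{1}{4}\right) \left(-2\right) = \frac{225}{4} \left(-2\right) = - \frac{225}{2} \approx -112.5$)
$L{\left(123 \right)} + K = \frac{-1 - 615 \left(12 + 123\right)}{35 \left(12 + 123\right)} - \frac{225}{2} = \frac{-1 - 615 \cdot 135}{35 \cdot 135} - \frac{225}{2} = \frac{1}{35} \cdot \frac{1}{135} \left(-1 - 83025\right) - \frac{225}{2} = \frac{1}{35} \cdot \frac{1}{135} \left(-83026\right) - \frac{225}{2} = - \frac{83026}{4725} - \frac{225}{2} = - \frac{1229177}{9450}$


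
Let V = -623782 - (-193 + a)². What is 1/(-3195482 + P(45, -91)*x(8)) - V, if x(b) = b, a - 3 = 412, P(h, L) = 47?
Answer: 2150517214995/3195106 ≈ 6.7307e+5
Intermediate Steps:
a = 415 (a = 3 + 412 = 415)
V = -673066 (V = -623782 - (-193 + 415)² = -623782 - 1*222² = -623782 - 1*49284 = -623782 - 49284 = -673066)
1/(-3195482 + P(45, -91)*x(8)) - V = 1/(-3195482 + 47*8) - 1*(-673066) = 1/(-3195482 + 376) + 673066 = 1/(-3195106) + 673066 = -1/3195106 + 673066 = 2150517214995/3195106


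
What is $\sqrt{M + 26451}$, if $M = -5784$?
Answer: $83 \sqrt{3} \approx 143.76$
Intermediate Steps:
$\sqrt{M + 26451} = \sqrt{-5784 + 26451} = \sqrt{20667} = 83 \sqrt{3}$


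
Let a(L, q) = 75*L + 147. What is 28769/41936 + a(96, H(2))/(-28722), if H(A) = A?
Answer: 86366571/200747632 ≈ 0.43022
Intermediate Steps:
a(L, q) = 147 + 75*L
28769/41936 + a(96, H(2))/(-28722) = 28769/41936 + (147 + 75*96)/(-28722) = 28769*(1/41936) + (147 + 7200)*(-1/28722) = 28769/41936 + 7347*(-1/28722) = 28769/41936 - 2449/9574 = 86366571/200747632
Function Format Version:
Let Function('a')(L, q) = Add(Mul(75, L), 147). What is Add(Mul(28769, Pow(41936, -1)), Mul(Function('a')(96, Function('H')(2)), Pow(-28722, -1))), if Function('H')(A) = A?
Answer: Rational(86366571, 200747632) ≈ 0.43022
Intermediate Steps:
Function('a')(L, q) = Add(147, Mul(75, L))
Add(Mul(28769, Pow(41936, -1)), Mul(Function('a')(96, Function('H')(2)), Pow(-28722, -1))) = Add(Mul(28769, Pow(41936, -1)), Mul(Add(147, Mul(75, 96)), Pow(-28722, -1))) = Add(Mul(28769, Rational(1, 41936)), Mul(Add(147, 7200), Rational(-1, 28722))) = Add(Rational(28769, 41936), Mul(7347, Rational(-1, 28722))) = Add(Rational(28769, 41936), Rational(-2449, 9574)) = Rational(86366571, 200747632)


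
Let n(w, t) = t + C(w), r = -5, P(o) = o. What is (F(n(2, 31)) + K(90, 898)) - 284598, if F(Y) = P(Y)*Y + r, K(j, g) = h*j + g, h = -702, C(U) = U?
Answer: -345796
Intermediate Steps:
K(j, g) = g - 702*j (K(j, g) = -702*j + g = g - 702*j)
n(w, t) = t + w
F(Y) = -5 + Y² (F(Y) = Y*Y - 5 = Y² - 5 = -5 + Y²)
(F(n(2, 31)) + K(90, 898)) - 284598 = ((-5 + (31 + 2)²) + (898 - 702*90)) - 284598 = ((-5 + 33²) + (898 - 63180)) - 284598 = ((-5 + 1089) - 62282) - 284598 = (1084 - 62282) - 284598 = -61198 - 284598 = -345796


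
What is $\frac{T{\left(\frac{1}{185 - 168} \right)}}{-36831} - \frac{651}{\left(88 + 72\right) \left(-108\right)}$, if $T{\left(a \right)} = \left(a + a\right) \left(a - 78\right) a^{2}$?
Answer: $\frac{222514135789}{5906230945920} \approx 0.037674$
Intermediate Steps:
$T{\left(a \right)} = 2 a^{3} \left(-78 + a\right)$ ($T{\left(a \right)} = 2 a \left(-78 + a\right) a^{2} = 2 a^{3} \left(-78 + a\right)$)
$\frac{T{\left(\frac{1}{185 - 168} \right)}}{-36831} - \frac{651}{\left(88 + 72\right) \left(-108\right)} = \frac{2 \left(\frac{1}{185 - 168}\right)^{3} \left(-78 + \frac{1}{185 - 168}\right)}{-36831} - \frac{651}{\left(88 + 72\right) \left(-108\right)} = 2 \left(\frac{1}{17}\right)^{3} \left(-78 + \frac{1}{17}\right) \left(- \frac{1}{36831}\right) - \frac{651}{160 \left(-108\right)} = \frac{2 \left(-78 + \frac{1}{17}\right)}{4913} \left(- \frac{1}{36831}\right) - \frac{651}{-17280} = 2 \cdot \frac{1}{4913} \left(- \frac{1325}{17}\right) \left(- \frac{1}{36831}\right) - - \frac{217}{5760} = \left(- \frac{2650}{83521}\right) \left(- \frac{1}{36831}\right) + \frac{217}{5760} = \frac{2650}{3076161951} + \frac{217}{5760} = \frac{222514135789}{5906230945920}$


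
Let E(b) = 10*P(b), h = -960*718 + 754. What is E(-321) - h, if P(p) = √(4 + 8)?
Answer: 688526 + 20*√3 ≈ 6.8856e+5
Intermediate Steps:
h = -688526 (h = -689280 + 754 = -688526)
P(p) = 2*√3 (P(p) = √12 = 2*√3)
E(b) = 20*√3 (E(b) = 10*(2*√3) = 20*√3)
E(-321) - h = 20*√3 - 1*(-688526) = 20*√3 + 688526 = 688526 + 20*√3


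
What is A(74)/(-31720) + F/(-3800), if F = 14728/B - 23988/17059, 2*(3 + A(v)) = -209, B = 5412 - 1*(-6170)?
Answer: 2038839727077/595379550329200 ≈ 0.0034244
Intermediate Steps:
B = 11582 (B = 5412 + 6170 = 11582)
A(v) = -215/2 (A(v) = -3 + (½)*(-209) = -3 - 209/2 = -215/2)
F = -13292032/98788669 (F = 14728/11582 - 23988/17059 = 14728*(1/11582) - 23988*1/17059 = 7364/5791 - 23988/17059 = -13292032/98788669 ≈ -0.13455)
A(74)/(-31720) + F/(-3800) = -215/2/(-31720) - 13292032/98788669/(-3800) = -215/2*(-1/31720) - 13292032/98788669*(-1/3800) = 43/12688 + 1661504/46924617775 = 2038839727077/595379550329200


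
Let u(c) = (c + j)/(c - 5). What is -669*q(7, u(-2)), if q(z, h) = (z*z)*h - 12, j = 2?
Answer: 8028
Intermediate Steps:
u(c) = (2 + c)/(-5 + c) (u(c) = (c + 2)/(c - 5) = (2 + c)/(-5 + c))
q(z, h) = -12 + h*z² (q(z, h) = z²*h - 12 = h*z² - 12 = -12 + h*z²)
-669*q(7, u(-2)) = -669*(-12 + ((2 - 2)/(-5 - 2))*7²) = -669*(-12 + (0/(-7))*49) = -669*(-12 - ⅐*0*49) = -669*(-12 + 0*49) = -669*(-12 + 0) = -669*(-12) = 8028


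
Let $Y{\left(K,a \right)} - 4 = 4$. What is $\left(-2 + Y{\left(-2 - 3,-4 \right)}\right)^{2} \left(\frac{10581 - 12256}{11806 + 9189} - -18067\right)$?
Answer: $\frac{2731067928}{4199} \approx 6.5041 \cdot 10^{5}$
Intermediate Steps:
$Y{\left(K,a \right)} = 8$ ($Y{\left(K,a \right)} = 4 + 4 = 8$)
$\left(-2 + Y{\left(-2 - 3,-4 \right)}\right)^{2} \left(\frac{10581 - 12256}{11806 + 9189} - -18067\right) = \left(-2 + 8\right)^{2} \left(\frac{10581 - 12256}{11806 + 9189} - -18067\right) = 6^{2} \left(- \frac{1675}{20995} + 18067\right) = 36 \left(\left(-1675\right) \frac{1}{20995} + 18067\right) = 36 \left(- \frac{335}{4199} + 18067\right) = 36 \cdot \frac{75862998}{4199} = \frac{2731067928}{4199}$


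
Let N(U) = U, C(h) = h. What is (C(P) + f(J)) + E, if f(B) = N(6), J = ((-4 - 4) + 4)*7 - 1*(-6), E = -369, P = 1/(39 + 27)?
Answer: -23957/66 ≈ -362.98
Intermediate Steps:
P = 1/66 ≈ 0.015152
J = -22 (J = (-8 + 4)*7 + 6 = -4*7 + 6 = -28 + 6 = -22)
f(B) = 6
(C(P) + f(J)) + E = (1/66 + 6) - 369 = 397/66 - 369 = -23957/66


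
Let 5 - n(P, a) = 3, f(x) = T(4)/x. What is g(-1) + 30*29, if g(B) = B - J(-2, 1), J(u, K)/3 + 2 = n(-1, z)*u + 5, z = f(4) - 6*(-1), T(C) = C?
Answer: 872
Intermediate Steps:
f(x) = 4/x
z = 7 (z = 4/4 - 6*(-1) = 4*(¼) - 1*(-6) = 1 + 6 = 7)
n(P, a) = 2 (n(P, a) = 5 - 1*3 = 5 - 3 = 2)
J(u, K) = 9 + 6*u (J(u, K) = -6 + 3*(2*u + 5) = -6 + 3*(5 + 2*u) = -6 + (15 + 6*u) = 9 + 6*u)
g(B) = 3 + B (g(B) = B - (9 + 6*(-2)) = B - (9 - 12) = B - 1*(-3) = B + 3 = 3 + B)
g(-1) + 30*29 = (3 - 1) + 30*29 = 2 + 870 = 872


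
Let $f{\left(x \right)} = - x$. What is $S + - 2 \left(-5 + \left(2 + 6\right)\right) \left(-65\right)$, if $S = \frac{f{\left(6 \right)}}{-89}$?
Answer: $\frac{34716}{89} \approx 390.07$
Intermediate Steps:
$S = \frac{6}{89}$ ($S = \frac{\left(-1\right) 6}{-89} = \left(-6\right) \left(- \frac{1}{89}\right) = \frac{6}{89} \approx 0.067416$)
$S + - 2 \left(-5 + \left(2 + 6\right)\right) \left(-65\right) = \frac{6}{89} + - 2 \left(-5 + \left(2 + 6\right)\right) \left(-65\right) = \frac{6}{89} + - 2 \left(-5 + 8\right) \left(-65\right) = \frac{6}{89} + \left(-2\right) 3 \left(-65\right) = \frac{6}{89} - -390 = \frac{6}{89} + 390 = \frac{34716}{89}$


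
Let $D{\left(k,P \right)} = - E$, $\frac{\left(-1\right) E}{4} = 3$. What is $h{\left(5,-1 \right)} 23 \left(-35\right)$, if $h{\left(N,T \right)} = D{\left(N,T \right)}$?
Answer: $-9660$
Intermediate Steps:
$E = -12$ ($E = \left(-4\right) 3 = -12$)
$D{\left(k,P \right)} = 12$ ($D{\left(k,P \right)} = \left(-1\right) \left(-12\right) = 12$)
$h{\left(N,T \right)} = 12$
$h{\left(5,-1 \right)} 23 \left(-35\right) = 12 \cdot 23 \left(-35\right) = 276 \left(-35\right) = -9660$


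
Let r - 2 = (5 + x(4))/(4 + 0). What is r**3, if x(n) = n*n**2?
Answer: 456533/64 ≈ 7133.3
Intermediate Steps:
x(n) = n**3
r = 77/4 (r = 2 + (5 + 4**3)/(4 + 0) = 2 + (5 + 64)/4 = 2 + 69*(1/4) = 2 + 69/4 = 77/4 ≈ 19.250)
r**3 = (77/4)**3 = 456533/64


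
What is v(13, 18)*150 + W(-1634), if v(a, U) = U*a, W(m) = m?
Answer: 33466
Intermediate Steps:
v(13, 18)*150 + W(-1634) = (18*13)*150 - 1634 = 234*150 - 1634 = 35100 - 1634 = 33466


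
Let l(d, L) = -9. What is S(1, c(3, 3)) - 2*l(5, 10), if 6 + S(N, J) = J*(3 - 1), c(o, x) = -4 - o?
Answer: -2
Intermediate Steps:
S(N, J) = -6 + 2*J (S(N, J) = -6 + J*(3 - 1) = -6 + J*2 = -6 + 2*J)
S(1, c(3, 3)) - 2*l(5, 10) = (-6 + 2*(-4 - 1*3)) - 2*(-9) = (-6 + 2*(-4 - 3)) + 18 = (-6 + 2*(-7)) + 18 = (-6 - 14) + 18 = -20 + 18 = -2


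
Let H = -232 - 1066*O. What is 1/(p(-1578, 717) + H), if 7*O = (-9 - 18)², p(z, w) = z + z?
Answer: -7/800830 ≈ -8.7409e-6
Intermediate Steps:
p(z, w) = 2*z
O = 729/7 (O = (-9 - 18)²/7 = (⅐)*(-27)² = (⅐)*729 = 729/7 ≈ 104.14)
H = -778738/7 (H = -232 - 1066*729/7 = -232 - 777114/7 = -778738/7 ≈ -1.1125e+5)
1/(p(-1578, 717) + H) = 1/(2*(-1578) - 778738/7) = 1/(-3156 - 778738/7) = 1/(-800830/7) = -7/800830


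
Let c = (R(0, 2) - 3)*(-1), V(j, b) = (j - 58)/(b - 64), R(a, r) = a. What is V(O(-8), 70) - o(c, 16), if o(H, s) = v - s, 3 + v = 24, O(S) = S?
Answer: -16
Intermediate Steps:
V(j, b) = (-58 + j)/(-64 + b)
v = 21 (v = -3 + 24 = 21)
c = 3 (c = (0 - 3)*(-1) = -3*(-1) = 3)
o(H, s) = 21 - s
V(O(-8), 70) - o(c, 16) = (-58 - 8)/(-64 + 70) - (21 - 1*16) = -66/6 - (21 - 16) = (⅙)*(-66) - 1*5 = -11 - 5 = -16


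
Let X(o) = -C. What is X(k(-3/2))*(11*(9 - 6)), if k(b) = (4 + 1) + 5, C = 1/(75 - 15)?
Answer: -11/20 ≈ -0.55000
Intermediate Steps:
C = 1/60 ≈ 0.016667
k(b) = 10 (k(b) = 5 + 5 = 10)
X(o) = -1/60 (X(o) = -1*1/60 = -1/60)
X(k(-3/2))*(11*(9 - 6)) = -11*(9 - 6)/60 = -11*3/60 = -1/60*33 = -11/20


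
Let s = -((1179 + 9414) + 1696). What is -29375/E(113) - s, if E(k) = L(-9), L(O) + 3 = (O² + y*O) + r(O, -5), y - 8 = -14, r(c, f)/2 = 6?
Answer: 1740241/144 ≈ 12085.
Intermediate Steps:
r(c, f) = 12 (r(c, f) = 2*6 = 12)
y = -6 (y = 8 - 14 = -6)
L(O) = 9 + O² - 6*O (L(O) = -3 + ((O² - 6*O) + 12) = -3 + (12 + O² - 6*O) = 9 + O² - 6*O)
E(k) = 144 (E(k) = 9 + (-9)² - 6*(-9) = 9 + 81 + 54 = 144)
s = -12289 (s = -(10593 + 1696) = -1*12289 = -12289)
-29375/E(113) - s = -29375/144 - 1*(-12289) = -29375*1/144 + 12289 = -29375/144 + 12289 = 1740241/144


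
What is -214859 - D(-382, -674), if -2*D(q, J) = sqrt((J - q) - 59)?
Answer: -214859 + 3*I*sqrt(39)/2 ≈ -2.1486e+5 + 9.3675*I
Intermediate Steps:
D(q, J) = -sqrt(-59 + J - q)/2 (D(q, J) = -sqrt((J - q) - 59)/2 = -sqrt(-59 + J - q)/2)
-214859 - D(-382, -674) = -214859 - (-1)*sqrt(-59 - 674 - 1*(-382))/2 = -214859 - (-1)*sqrt(-59 - 674 + 382)/2 = -214859 - (-1)*sqrt(-351)/2 = -214859 - (-1)*3*I*sqrt(39)/2 = -214859 - (-3)*I*sqrt(39)/2 = -214859 + 3*I*sqrt(39)/2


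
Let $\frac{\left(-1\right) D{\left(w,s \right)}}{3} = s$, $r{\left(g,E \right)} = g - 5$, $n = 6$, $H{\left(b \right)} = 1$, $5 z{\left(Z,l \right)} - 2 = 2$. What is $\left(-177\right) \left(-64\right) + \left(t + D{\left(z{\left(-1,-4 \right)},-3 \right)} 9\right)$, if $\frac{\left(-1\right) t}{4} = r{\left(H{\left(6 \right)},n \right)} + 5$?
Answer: $11405$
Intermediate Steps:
$z{\left(Z,l \right)} = \frac{4}{5}$ ($z{\left(Z,l \right)} = \frac{2}{5} + \frac{1}{5} \cdot 2 = \frac{2}{5} + \frac{2}{5} = \frac{4}{5}$)
$r{\left(g,E \right)} = -5 + g$
$D{\left(w,s \right)} = - 3 s$
$t = -4$ ($t = - 4 \left(\left(-5 + 1\right) + 5\right) = - 4 \left(-4 + 5\right) = \left(-4\right) 1 = -4$)
$\left(-177\right) \left(-64\right) + \left(t + D{\left(z{\left(-1,-4 \right)},-3 \right)} 9\right) = \left(-177\right) \left(-64\right) - \left(4 - \left(-3\right) \left(-3\right) 9\right) = 11328 + \left(-4 + 9 \cdot 9\right) = 11328 + \left(-4 + 81\right) = 11328 + 77 = 11405$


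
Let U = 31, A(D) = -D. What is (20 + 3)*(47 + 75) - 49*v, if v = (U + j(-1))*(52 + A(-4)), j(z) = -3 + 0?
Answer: -74026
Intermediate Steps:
j(z) = -3
v = 1568 (v = (31 - 3)*(52 - 1*(-4)) = 28*(52 + 4) = 28*56 = 1568)
(20 + 3)*(47 + 75) - 49*v = (20 + 3)*(47 + 75) - 49*1568 = 23*122 - 76832 = 2806 - 76832 = -74026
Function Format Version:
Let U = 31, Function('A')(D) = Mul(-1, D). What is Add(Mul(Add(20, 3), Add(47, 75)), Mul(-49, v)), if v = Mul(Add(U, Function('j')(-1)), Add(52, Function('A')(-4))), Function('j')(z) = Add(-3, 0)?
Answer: -74026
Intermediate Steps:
Function('j')(z) = -3
v = 1568 (v = Mul(Add(31, -3), Add(52, Mul(-1, -4))) = Mul(28, Add(52, 4)) = Mul(28, 56) = 1568)
Add(Mul(Add(20, 3), Add(47, 75)), Mul(-49, v)) = Add(Mul(Add(20, 3), Add(47, 75)), Mul(-49, 1568)) = Add(Mul(23, 122), -76832) = Add(2806, -76832) = -74026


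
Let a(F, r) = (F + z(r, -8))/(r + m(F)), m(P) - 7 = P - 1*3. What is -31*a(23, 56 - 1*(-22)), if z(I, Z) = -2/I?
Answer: -3968/585 ≈ -6.7829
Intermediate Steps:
m(P) = 4 + P (m(P) = 7 + (P - 1*3) = 7 + (P - 3) = 7 + (-3 + P) = 4 + P)
a(F, r) = (F - 2/r)/(4 + F + r) (a(F, r) = (F - 2/r)/(r + (4 + F)) = (F - 2/r)/(4 + F + r))
-31*a(23, 56 - 1*(-22)) = -31*(-2 + 23*(56 - 1*(-22)))/((56 - 1*(-22))*(4 + 23 + (56 - 1*(-22)))) = -31*(-2 + 23*(56 + 22))/((56 + 22)*(4 + 23 + (56 + 22))) = -31*(-2 + 23*78)/(78*(4 + 23 + 78)) = -31*(-2 + 1794)/(78*105) = -31*1792/(78*105) = -31*128/585 = -3968/585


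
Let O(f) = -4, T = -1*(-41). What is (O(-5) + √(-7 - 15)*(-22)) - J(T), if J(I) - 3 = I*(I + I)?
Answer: -3369 - 22*I*√22 ≈ -3369.0 - 103.19*I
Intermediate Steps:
T = 41
J(I) = 3 + 2*I² (J(I) = 3 + I*(I + I) = 3 + I*(2*I) = 3 + 2*I²)
(O(-5) + √(-7 - 15)*(-22)) - J(T) = (-4 + √(-7 - 15)*(-22)) - (3 + 2*41²) = (-4 + √(-22)*(-22)) - (3 + 2*1681) = (-4 + (I*√22)*(-22)) - (3 + 3362) = (-4 - 22*I*√22) - 1*3365 = (-4 - 22*I*√22) - 3365 = -3369 - 22*I*√22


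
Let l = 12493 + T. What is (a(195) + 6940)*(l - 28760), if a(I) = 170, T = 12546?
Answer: -26456310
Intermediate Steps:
l = 25039 (l = 12493 + 12546 = 25039)
(a(195) + 6940)*(l - 28760) = (170 + 6940)*(25039 - 28760) = 7110*(-3721) = -26456310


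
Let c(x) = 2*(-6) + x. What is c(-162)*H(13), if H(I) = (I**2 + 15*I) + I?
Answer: -65598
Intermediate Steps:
H(I) = I**2 + 16*I
c(x) = -12 + x
c(-162)*H(13) = (-12 - 162)*(13*(16 + 13)) = -2262*29 = -174*377 = -65598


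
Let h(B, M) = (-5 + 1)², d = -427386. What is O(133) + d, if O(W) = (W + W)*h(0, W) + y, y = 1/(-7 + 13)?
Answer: -2538779/6 ≈ -4.2313e+5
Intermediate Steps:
y = ⅙ (y = 1/6 = ⅙ ≈ 0.16667)
h(B, M) = 16 (h(B, M) = (-4)² = 16)
O(W) = ⅙ + 32*W (O(W) = (W + W)*16 + ⅙ = (2*W)*16 + ⅙ = 32*W + ⅙ = ⅙ + 32*W)
O(133) + d = (⅙ + 32*133) - 427386 = (⅙ + 4256) - 427386 = 25537/6 - 427386 = -2538779/6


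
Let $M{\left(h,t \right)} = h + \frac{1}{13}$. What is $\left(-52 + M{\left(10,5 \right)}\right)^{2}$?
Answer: $\frac{297025}{169} \approx 1757.5$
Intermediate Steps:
$M{\left(h,t \right)} = \frac{1}{13} + h$ ($M{\left(h,t \right)} = h + \frac{1}{13} = \frac{1}{13} + h$)
$\left(-52 + M{\left(10,5 \right)}\right)^{2} = \left(-52 + \left(\frac{1}{13} + 10\right)\right)^{2} = \left(-52 + \frac{131}{13}\right)^{2} = \left(- \frac{545}{13}\right)^{2} = \frac{297025}{169}$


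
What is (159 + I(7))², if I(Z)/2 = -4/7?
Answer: 1221025/49 ≈ 24919.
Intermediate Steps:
I(Z) = -8/7 (I(Z) = 2*(-4/7) = -8/7)
(159 + I(7))² = (159 - 8/7)² = (1105/7)² = 1221025/49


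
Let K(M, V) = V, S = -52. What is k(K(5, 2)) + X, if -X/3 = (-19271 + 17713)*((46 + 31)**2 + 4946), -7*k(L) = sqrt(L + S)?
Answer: 50829750 - 5*I*sqrt(2)/7 ≈ 5.083e+7 - 1.0102*I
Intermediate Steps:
k(L) = -sqrt(-52 + L)/7 (k(L) = -sqrt(L - 52)/7 = -sqrt(-52 + L)/7)
X = 50829750 (X = -3*(-19271 + 17713)*((46 + 31)**2 + 4946) = -(-4674)*(77**2 + 4946) = -(-4674)*(5929 + 4946) = -(-4674)*10875 = -3*(-16943250) = 50829750)
k(K(5, 2)) + X = -sqrt(-52 + 2)/7 + 50829750 = -5*I*sqrt(2)/7 + 50829750 = 50829750 - 5*I*sqrt(2)/7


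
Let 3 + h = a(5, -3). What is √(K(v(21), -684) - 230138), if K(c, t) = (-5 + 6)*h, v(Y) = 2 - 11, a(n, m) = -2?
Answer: I*√230143 ≈ 479.73*I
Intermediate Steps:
h = -5 (h = -3 - 2 = -5)
v(Y) = -9
K(c, t) = -5 (K(c, t) = (-5 + 6)*(-5) = 1*(-5) = -5)
√(K(v(21), -684) - 230138) = √(-5 - 230138) = √(-230143) = I*√230143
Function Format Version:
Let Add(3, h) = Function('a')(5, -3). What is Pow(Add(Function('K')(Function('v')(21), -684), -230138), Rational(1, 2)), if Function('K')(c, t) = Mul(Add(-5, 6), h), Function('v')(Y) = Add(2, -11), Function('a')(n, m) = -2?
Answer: Mul(I, Pow(230143, Rational(1, 2))) ≈ Mul(479.73, I)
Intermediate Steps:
h = -5 (h = Add(-3, -2) = -5)
Function('v')(Y) = -9
Function('K')(c, t) = -5 (Function('K')(c, t) = Mul(Add(-5, 6), -5) = Mul(1, -5) = -5)
Pow(Add(Function('K')(Function('v')(21), -684), -230138), Rational(1, 2)) = Pow(Add(-5, -230138), Rational(1, 2)) = Pow(-230143, Rational(1, 2)) = Mul(I, Pow(230143, Rational(1, 2)))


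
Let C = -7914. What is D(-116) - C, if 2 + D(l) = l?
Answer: 7796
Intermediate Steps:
D(l) = -2 + l
D(-116) - C = (-2 - 116) - 1*(-7914) = -118 + 7914 = 7796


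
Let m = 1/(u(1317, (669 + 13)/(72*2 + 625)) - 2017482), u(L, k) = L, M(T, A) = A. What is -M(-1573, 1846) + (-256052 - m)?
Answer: -519964921169/2016165 ≈ -2.5790e+5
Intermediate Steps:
m = -1/2016165 (m = 1/(1317 - 2017482) = 1/(-2016165) = -1/2016165 ≈ -4.9599e-7)
-M(-1573, 1846) + (-256052 - m) = -1*1846 + (-256052 - 1*(-1/2016165)) = -1846 + (-256052 + 1/2016165) = -1846 - 516243080579/2016165 = -519964921169/2016165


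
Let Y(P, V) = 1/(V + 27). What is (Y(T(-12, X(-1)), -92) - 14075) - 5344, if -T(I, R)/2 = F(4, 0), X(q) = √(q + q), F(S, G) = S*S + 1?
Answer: -1262236/65 ≈ -19419.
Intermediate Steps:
F(S, G) = 1 + S² (F(S, G) = S² + 1 = 1 + S²)
X(q) = √2*√q (X(q) = √(2*q) = √2*√q)
T(I, R) = -34 (T(I, R) = -2*(1 + 4²) = -2*(1 + 16) = -2*17 = -34)
Y(P, V) = 1/(27 + V)
(Y(T(-12, X(-1)), -92) - 14075) - 5344 = (1/(27 - 92) - 14075) - 5344 = (1/(-65) - 14075) - 5344 = (-1/65 - 14075) - 5344 = -914876/65 - 5344 = -1262236/65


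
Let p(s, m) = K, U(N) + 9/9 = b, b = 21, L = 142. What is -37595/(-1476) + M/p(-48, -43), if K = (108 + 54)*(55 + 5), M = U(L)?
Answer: 1015147/39852 ≈ 25.473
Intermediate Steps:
U(N) = 20 (U(N) = -1 + 21 = 20)
M = 20
K = 9720 (K = 162*60 = 9720)
p(s, m) = 9720
-37595/(-1476) + M/p(-48, -43) = -37595/(-1476) + 20/9720 = -37595*(-1/1476) + 20*(1/9720) = 37595/1476 + 1/486 = 1015147/39852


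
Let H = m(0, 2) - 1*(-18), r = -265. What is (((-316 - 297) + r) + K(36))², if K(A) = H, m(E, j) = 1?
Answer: 737881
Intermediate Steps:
H = 19 (H = 1 - 1*(-18) = 1 + 18 = 19)
K(A) = 19
(((-316 - 297) + r) + K(36))² = (((-316 - 297) - 265) + 19)² = ((-613 - 265) + 19)² = (-878 + 19)² = (-859)² = 737881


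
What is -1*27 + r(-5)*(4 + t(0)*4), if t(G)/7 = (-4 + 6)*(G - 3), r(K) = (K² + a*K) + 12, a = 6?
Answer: -1175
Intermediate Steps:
r(K) = 12 + K² + 6*K (r(K) = (K² + 6*K) + 12 = 12 + K² + 6*K)
t(G) = -42 + 14*G (t(G) = 7*((-4 + 6)*(G - 3)) = 7*(2*(-3 + G)) = 7*(-6 + 2*G) = -42 + 14*G)
-1*27 + r(-5)*(4 + t(0)*4) = -1*27 + (12 + (-5)² + 6*(-5))*(4 + (-42 + 14*0)*4) = -27 + (12 + 25 - 30)*(4 + (-42 + 0)*4) = -27 + 7*(4 - 42*4) = -27 + 7*(4 - 168) = -27 + 7*(-164) = -27 - 1148 = -1175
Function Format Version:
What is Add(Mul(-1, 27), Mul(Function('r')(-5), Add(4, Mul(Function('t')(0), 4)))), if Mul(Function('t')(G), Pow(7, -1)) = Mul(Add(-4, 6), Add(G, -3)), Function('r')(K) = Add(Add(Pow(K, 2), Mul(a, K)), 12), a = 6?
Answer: -1175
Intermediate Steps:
Function('r')(K) = Add(12, Pow(K, 2), Mul(6, K)) (Function('r')(K) = Add(Add(Pow(K, 2), Mul(6, K)), 12) = Add(12, Pow(K, 2), Mul(6, K)))
Function('t')(G) = Add(-42, Mul(14, G)) (Function('t')(G) = Mul(7, Mul(Add(-4, 6), Add(G, -3))) = Mul(7, Mul(2, Add(-3, G))) = Mul(7, Add(-6, Mul(2, G))) = Add(-42, Mul(14, G)))
Add(Mul(-1, 27), Mul(Function('r')(-5), Add(4, Mul(Function('t')(0), 4)))) = Add(Mul(-1, 27), Mul(Add(12, Pow(-5, 2), Mul(6, -5)), Add(4, Mul(Add(-42, Mul(14, 0)), 4)))) = Add(-27, Mul(Add(12, 25, -30), Add(4, Mul(Add(-42, 0), 4)))) = Add(-27, Mul(7, Add(4, Mul(-42, 4)))) = Add(-27, Mul(7, Add(4, -168))) = Add(-27, Mul(7, -164)) = Add(-27, -1148) = -1175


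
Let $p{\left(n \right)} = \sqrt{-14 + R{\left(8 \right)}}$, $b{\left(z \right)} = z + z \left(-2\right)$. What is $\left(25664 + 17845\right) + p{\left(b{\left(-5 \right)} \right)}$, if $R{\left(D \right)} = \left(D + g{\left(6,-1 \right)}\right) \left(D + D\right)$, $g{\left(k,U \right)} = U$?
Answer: $43509 + 7 \sqrt{2} \approx 43519.0$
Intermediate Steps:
$b{\left(z \right)} = - z$ ($b{\left(z \right)} = z - 2 z = - z$)
$R{\left(D \right)} = 2 D \left(-1 + D\right)$ ($R{\left(D \right)} = \left(D - 1\right) \left(D + D\right) = \left(-1 + D\right) 2 D = 2 D \left(-1 + D\right)$)
$p{\left(n \right)} = 7 \sqrt{2}$ ($p{\left(n \right)} = \sqrt{-14 + 2 \cdot 8 \left(-1 + 8\right)} = \sqrt{-14 + 2 \cdot 8 \cdot 7} = \sqrt{-14 + 112} = \sqrt{98} = 7 \sqrt{2}$)
$\left(25664 + 17845\right) + p{\left(b{\left(-5 \right)} \right)} = \left(25664 + 17845\right) + 7 \sqrt{2} = 43509 + 7 \sqrt{2}$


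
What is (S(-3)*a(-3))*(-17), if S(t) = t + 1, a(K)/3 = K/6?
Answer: -51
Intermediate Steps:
a(K) = K/2 (a(K) = 3*(K/6) = K/2)
S(t) = 1 + t
(S(-3)*a(-3))*(-17) = ((1 - 3)*((½)*(-3)))*(-17) = -2*(-3/2)*(-17) = 3*(-17) = -51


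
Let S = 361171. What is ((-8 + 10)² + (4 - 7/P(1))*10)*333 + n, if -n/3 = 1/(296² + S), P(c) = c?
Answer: -3885597849/448787 ≈ -8658.0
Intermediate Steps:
n = -3/448787 (n = -3/(296² + 361171) = -3/(87616 + 361171) = -3/448787 ≈ -6.6847e-6)
((-8 + 10)² + (4 - 7/P(1))*10)*333 + n = ((-8 + 10)² + (4 - 7/1)*10)*333 - 3/448787 = (2² + (4 - 7*1)*10)*333 - 3/448787 = (4 + (4 - 7)*10)*333 - 3/448787 = (4 - 3*10)*333 - 3/448787 = (4 - 30)*333 - 3/448787 = -26*333 - 3/448787 = -8658 - 3/448787 = -3885597849/448787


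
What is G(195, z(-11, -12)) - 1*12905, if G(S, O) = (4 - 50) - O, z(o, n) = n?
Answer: -12939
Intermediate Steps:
G(S, O) = -46 - O
G(195, z(-11, -12)) - 1*12905 = (-46 - 1*(-12)) - 1*12905 = (-46 + 12) - 12905 = -34 - 12905 = -12939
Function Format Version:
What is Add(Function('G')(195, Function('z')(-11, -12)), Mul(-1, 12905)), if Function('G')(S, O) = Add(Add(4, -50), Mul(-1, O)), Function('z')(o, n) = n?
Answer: -12939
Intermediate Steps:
Function('G')(S, O) = Add(-46, Mul(-1, O))
Add(Function('G')(195, Function('z')(-11, -12)), Mul(-1, 12905)) = Add(Add(-46, Mul(-1, -12)), Mul(-1, 12905)) = Add(Add(-46, 12), -12905) = Add(-34, -12905) = -12939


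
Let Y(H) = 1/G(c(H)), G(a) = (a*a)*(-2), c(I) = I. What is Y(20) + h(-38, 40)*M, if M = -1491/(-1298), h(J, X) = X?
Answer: 23855351/519200 ≈ 45.946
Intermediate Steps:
G(a) = -2*a**2 (G(a) = a**2*(-2) = -2*a**2)
Y(H) = -1/(2*H**2) (Y(H) = 1/(-2*H**2) = -1/(2*H**2))
M = 1491/1298 (M = -1491*(-1/1298) = 1491/1298 ≈ 1.1487)
Y(20) + h(-38, 40)*M = -1/2/20**2 + 40*(1491/1298) = -1/2*1/400 + 29820/649 = -1/800 + 29820/649 = 23855351/519200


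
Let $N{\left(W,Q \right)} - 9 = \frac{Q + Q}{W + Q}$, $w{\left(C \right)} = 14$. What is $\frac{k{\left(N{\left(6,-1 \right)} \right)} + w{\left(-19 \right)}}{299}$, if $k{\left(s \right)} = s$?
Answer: $\frac{113}{1495} \approx 0.075585$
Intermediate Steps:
$N{\left(W,Q \right)} = 9 + \frac{2 Q}{Q + W}$ ($N{\left(W,Q \right)} = 9 + \frac{Q + Q}{W + Q} = 9 + \frac{2 Q}{Q + W}$)
$\frac{k{\left(N{\left(6,-1 \right)} \right)} + w{\left(-19 \right)}}{299} = \frac{\frac{9 \cdot 6 + 11 \left(-1\right)}{-1 + 6} + 14}{299} = \left(\frac{54 - 11}{5} + 14\right) \frac{1}{299} = \left(\frac{1}{5} \cdot 43 + 14\right) \frac{1}{299} = \left(\frac{43}{5} + 14\right) \frac{1}{299} = \frac{113}{5} \cdot \frac{1}{299} = \frac{113}{1495}$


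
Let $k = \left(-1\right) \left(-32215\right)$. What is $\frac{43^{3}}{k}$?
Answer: $\frac{79507}{32215} \approx 2.468$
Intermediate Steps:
$k = 32215$
$\frac{43^{3}}{k} = \frac{43^{3}}{32215} = 79507 \cdot \frac{1}{32215} = \frac{79507}{32215}$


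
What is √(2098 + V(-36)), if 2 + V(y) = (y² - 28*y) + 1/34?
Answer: √5086434/34 ≈ 66.333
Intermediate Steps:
V(y) = -67/34 + y² - 28*y (V(y) = -2 + ((y² - 28*y) + 1/34) = -2 + (1/34 + y² - 28*y) = -67/34 + y² - 28*y)
√(2098 + V(-36)) = √(2098 + (-67/34 + (-36)² - 28*(-36))) = √(2098 + (-67/34 + 1296 + 1008)) = √(2098 + 78269/34) = √(149601/34) = √5086434/34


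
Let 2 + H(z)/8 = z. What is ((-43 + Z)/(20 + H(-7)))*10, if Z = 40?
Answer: 15/26 ≈ 0.57692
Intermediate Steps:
H(z) = -16 + 8*z
((-43 + Z)/(20 + H(-7)))*10 = ((-43 + 40)/(20 + (-16 + 8*(-7))))*10 = -3/(20 + (-16 - 56))*10 = -3/(20 - 72)*10 = -3/(-52)*10 = -3*(-1/52)*10 = (3/52)*10 = 15/26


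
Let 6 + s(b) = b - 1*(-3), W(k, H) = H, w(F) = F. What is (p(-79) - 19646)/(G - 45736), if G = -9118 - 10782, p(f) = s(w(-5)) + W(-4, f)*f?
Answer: 13413/65636 ≈ 0.20435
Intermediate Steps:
s(b) = -3 + b (s(b) = -6 + (b - 1*(-3)) = -6 + (b + 3) = -6 + (3 + b) = -3 + b)
p(f) = -8 + f**2 (p(f) = (-3 - 5) + f*f = -8 + f**2)
G = -19900
(p(-79) - 19646)/(G - 45736) = ((-8 + (-79)**2) - 19646)/(-19900 - 45736) = ((-8 + 6241) - 19646)/(-65636) = (6233 - 19646)*(-1/65636) = -13413*(-1/65636) = 13413/65636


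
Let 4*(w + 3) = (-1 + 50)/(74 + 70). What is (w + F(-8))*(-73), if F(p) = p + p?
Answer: 795335/576 ≈ 1380.8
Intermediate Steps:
F(p) = 2*p
w = -1679/576 (w = -3 + ((-1 + 50)/(74 + 70))/4 = -3 + (49/144)/4 = -3 + (49*(1/144))/4 = -3 + (1/4)*(49/144) = -3 + 49/576 = -1679/576 ≈ -2.9149)
(w + F(-8))*(-73) = (-1679/576 + 2*(-8))*(-73) = (-1679/576 - 16)*(-73) = -10895/576*(-73) = 795335/576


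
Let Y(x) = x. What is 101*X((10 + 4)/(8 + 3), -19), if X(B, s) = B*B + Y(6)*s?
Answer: -1373398/121 ≈ -11350.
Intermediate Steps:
X(B, s) = B**2 + 6*s (X(B, s) = B*B + 6*s = B**2 + 6*s)
101*X((10 + 4)/(8 + 3), -19) = 101*(((10 + 4)/(8 + 3))**2 + 6*(-19)) = 101*((14/11)**2 - 114) = 101*(196/121 - 114) = 101*(-13598/121) = -1373398/121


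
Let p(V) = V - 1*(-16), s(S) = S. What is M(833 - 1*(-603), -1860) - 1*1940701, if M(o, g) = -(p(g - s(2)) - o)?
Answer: -1937419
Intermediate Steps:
p(V) = 16 + V (p(V) = V + 16 = 16 + V)
M(o, g) = -14 + o - g (M(o, g) = -((16 + (g - 1*2)) - o) = -((16 + (g - 2)) - o) = -((16 + (-2 + g)) - o) = -((14 + g) - o) = -(14 + g - o) = -14 + o - g)
M(833 - 1*(-603), -1860) - 1*1940701 = (-14 + (833 - 1*(-603)) - 1*(-1860)) - 1*1940701 = (-14 + (833 + 603) + 1860) - 1940701 = (-14 + 1436 + 1860) - 1940701 = 3282 - 1940701 = -1937419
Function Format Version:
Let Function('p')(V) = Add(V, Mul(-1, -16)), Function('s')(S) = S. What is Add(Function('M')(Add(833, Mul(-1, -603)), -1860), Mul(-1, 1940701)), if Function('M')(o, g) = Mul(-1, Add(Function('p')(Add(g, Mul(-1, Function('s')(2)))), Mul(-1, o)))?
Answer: -1937419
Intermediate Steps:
Function('p')(V) = Add(16, V) (Function('p')(V) = Add(V, 16) = Add(16, V))
Function('M')(o, g) = Add(-14, o, Mul(-1, g)) (Function('M')(o, g) = Mul(-1, Add(Add(16, Add(g, Mul(-1, 2))), Mul(-1, o))) = Mul(-1, Add(Add(16, Add(g, -2)), Mul(-1, o))) = Mul(-1, Add(Add(16, Add(-2, g)), Mul(-1, o))) = Mul(-1, Add(Add(14, g), Mul(-1, o))) = Mul(-1, Add(14, g, Mul(-1, o))) = Add(-14, o, Mul(-1, g)))
Add(Function('M')(Add(833, Mul(-1, -603)), -1860), Mul(-1, 1940701)) = Add(Add(-14, Add(833, Mul(-1, -603)), Mul(-1, -1860)), Mul(-1, 1940701)) = Add(Add(-14, Add(833, 603), 1860), -1940701) = Add(Add(-14, 1436, 1860), -1940701) = Add(3282, -1940701) = -1937419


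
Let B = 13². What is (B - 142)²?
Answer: 729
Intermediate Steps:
B = 169
(B - 142)² = (169 - 142)² = 27² = 729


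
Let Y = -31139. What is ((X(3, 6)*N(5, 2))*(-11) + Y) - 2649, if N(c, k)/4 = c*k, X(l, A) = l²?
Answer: -37748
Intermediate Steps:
N(c, k) = 4*c*k (N(c, k) = 4*(c*k) = 4*c*k)
((X(3, 6)*N(5, 2))*(-11) + Y) - 2649 = ((3²*(4*5*2))*(-11) - 31139) - 2649 = ((9*40)*(-11) - 31139) - 2649 = (360*(-11) - 31139) - 2649 = (-3960 - 31139) - 2649 = -35099 - 2649 = -37748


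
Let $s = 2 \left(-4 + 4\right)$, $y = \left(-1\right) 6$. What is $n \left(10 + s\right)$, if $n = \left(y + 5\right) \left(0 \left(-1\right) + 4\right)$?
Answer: $-40$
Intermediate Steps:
$y = -6$
$n = -4$ ($n = \left(-6 + 5\right) \left(0 \left(-1\right) + 4\right) = - (0 + 4) = \left(-1\right) 4 = -4$)
$s = 0$ ($s = 2 \cdot 0 = 0$)
$n \left(10 + s\right) = - 4 \left(10 + 0\right) = \left(-4\right) 10 = -40$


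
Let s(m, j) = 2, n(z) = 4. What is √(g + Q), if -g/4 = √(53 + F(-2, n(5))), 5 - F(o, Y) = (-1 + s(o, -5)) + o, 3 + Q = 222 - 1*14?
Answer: √(205 - 4*√59) ≈ 13.201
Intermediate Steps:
Q = 205 (Q = -3 + (222 - 1*14) = -3 + (222 - 14) = -3 + 208 = 205)
F(o, Y) = 4 - o (F(o, Y) = 5 - ((-1 + 2) + o) = 5 - (1 + o) = 5 + (-1 - o) = 4 - o)
g = -4*√59 (g = -4*√(53 + (4 - 1*(-2))) = -4*√(53 + (4 + 2)) = -4*√(53 + 6) = -4*√59 ≈ -30.725)
√(g + Q) = √(-4*√59 + 205) = √(205 - 4*√59)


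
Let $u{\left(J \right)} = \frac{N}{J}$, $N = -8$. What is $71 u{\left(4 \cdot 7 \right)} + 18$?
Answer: $- \frac{16}{7} \approx -2.2857$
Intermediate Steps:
$u{\left(J \right)} = - \frac{8}{J}$
$71 u{\left(4 \cdot 7 \right)} + 18 = 71 \left(- \frac{8}{4 \cdot 7}\right) + 18 = 71 \left(- \frac{8}{28}\right) + 18 = 71 \left(\left(-8\right) \frac{1}{28}\right) + 18 = 71 \left(- \frac{2}{7}\right) + 18 = - \frac{142}{7} + 18 = - \frac{16}{7}$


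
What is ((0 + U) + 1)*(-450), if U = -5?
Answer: 1800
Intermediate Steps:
((0 + U) + 1)*(-450) = ((0 - 5) + 1)*(-450) = (-5 + 1)*(-450) = -4*(-450) = 1800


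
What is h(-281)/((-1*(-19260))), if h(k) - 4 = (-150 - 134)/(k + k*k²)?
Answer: 2465377/11870752270 ≈ 0.00020768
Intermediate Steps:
h(k) = 4 - 284/(k + k³) (h(k) = 4 + (-150 - 134)/(k + k*k²) = 4 - 284/(k + k³))
h(-281)/((-1*(-19260))) = ((-284 + 4*(-281) + 4*(-281)³)/(-281 + (-281)³))/((-1*(-19260))) = ((-284 - 1124 + 4*(-22188041))/(-281 - 22188041))/19260 = ((-284 - 1124 - 88752164)/(-22188322))*(1/19260) = -1/22188322*(-88753572)*(1/19260) = (44376786/11094161)*(1/19260) = 2465377/11870752270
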